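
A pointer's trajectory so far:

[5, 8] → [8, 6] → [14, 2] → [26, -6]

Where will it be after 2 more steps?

[98, -54]

Step-to-step displacements: [+3, -2], [+6, -4], [+12, -8]; each is 2× the previous.
step 4: [26, -6] + [+24, -16] → [50, -22]
step 5: [50, -22] + [+48, -32] → [98, -54]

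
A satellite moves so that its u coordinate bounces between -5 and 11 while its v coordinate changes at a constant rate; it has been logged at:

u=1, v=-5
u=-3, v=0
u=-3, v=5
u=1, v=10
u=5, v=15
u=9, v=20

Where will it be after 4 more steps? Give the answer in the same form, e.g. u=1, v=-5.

u=-3, v=40

The u coordinate travels 4 per step and bounces off the walls at -5 and 11.
  step 6: 9 → 9
  step 7: 9 → 5
  step 8: 5 → 1
  step 9: 1 → -3
The v coordinate changes by +5 each step: at step 9 it is 40.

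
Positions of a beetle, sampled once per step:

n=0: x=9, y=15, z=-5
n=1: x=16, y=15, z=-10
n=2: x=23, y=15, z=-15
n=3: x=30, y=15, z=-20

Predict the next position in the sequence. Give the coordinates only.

Constant displacement of (+7, +0, -5) per step.
step 4: x=30, y=15, z=-20 + (+7, +0, -5) → x=37, y=15, z=-25

x=37, y=15, z=-25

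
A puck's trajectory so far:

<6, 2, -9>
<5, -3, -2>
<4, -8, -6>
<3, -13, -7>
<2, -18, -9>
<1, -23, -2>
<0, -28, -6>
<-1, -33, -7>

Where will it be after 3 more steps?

<-4, -48, -6>

First: linear, -1 per step → -4 at step 10.
Second: linear, -5 per step → -48 at step 10.
Third: cycles through -9, -2, -6, -7 every 4 steps. Step 10 lands at position 2 of the cycle → -6.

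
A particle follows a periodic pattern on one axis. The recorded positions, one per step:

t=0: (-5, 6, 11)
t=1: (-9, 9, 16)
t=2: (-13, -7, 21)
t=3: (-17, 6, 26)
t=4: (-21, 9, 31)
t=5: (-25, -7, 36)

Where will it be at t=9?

The first coordinate changes by -4 each step, so at step 9 it is -5 + 9·(-4) = -41.
The second coordinate repeats the cycle [6, 9, -7] with period 3; step 9 mod 3 = 0, giving 6.
The third coordinate changes by +5 each step, so at step 9 it is 11 + 9·(5) = 56.

(-41, 6, 56)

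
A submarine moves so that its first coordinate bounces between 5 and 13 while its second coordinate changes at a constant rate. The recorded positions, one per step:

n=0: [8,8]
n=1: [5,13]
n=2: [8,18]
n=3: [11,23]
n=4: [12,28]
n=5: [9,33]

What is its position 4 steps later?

The first coordinate travels 3 per step and bounces off the walls at 5 and 13.
  step 6: 9 → 6
  step 7: 6 → 7
  step 8: 7 → 10
  step 9: 10 → 13
The second coordinate changes by +5 each step: at step 9 it is 53.

[13,53]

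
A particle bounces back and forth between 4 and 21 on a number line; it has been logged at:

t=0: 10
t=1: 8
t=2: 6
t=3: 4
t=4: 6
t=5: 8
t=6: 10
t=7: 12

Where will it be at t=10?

The value reflects between 4 and 21, moving 2 per step.
  step 8: 12 → 14
  step 9: 14 → 16
  step 10: 16 → 18

18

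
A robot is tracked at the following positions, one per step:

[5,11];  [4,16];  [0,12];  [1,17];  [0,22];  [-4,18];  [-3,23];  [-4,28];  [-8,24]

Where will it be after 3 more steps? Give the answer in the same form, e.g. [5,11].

The moves between consecutive positions are [-1,+5], [-4,-4], [+1,+5], [-1,+5], [-4,-4], [+1,+5], [-1,+5], [-4,-4]; they repeat the 3-cycle [[-1,+5], [-4,-4], [+1,+5]].
step 9: apply [+1,+5] → [-7,29]
step 10: apply [-1,+5] → [-8,34]
step 11: apply [-4,-4] → [-12,30]

[-12,30]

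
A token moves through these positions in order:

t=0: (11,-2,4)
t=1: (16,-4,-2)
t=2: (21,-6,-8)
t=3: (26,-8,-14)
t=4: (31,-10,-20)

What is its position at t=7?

(46,-16,-38)

Each step adds (+5,-2,-6) to the position.
step 5: (31,-10,-20) + (+5,-2,-6) → (36,-12,-26)
step 6: (36,-12,-26) + (+5,-2,-6) → (41,-14,-32)
step 7: (41,-14,-32) + (+5,-2,-6) → (46,-16,-38)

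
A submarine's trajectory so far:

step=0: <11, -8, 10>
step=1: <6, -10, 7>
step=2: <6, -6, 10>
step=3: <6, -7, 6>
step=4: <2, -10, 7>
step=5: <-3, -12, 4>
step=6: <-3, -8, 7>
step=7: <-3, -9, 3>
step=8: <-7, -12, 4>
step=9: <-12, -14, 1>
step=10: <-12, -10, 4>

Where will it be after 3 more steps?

<-21, -16, -2>

The moves between consecutive positions are <-5, -2, -3>, <+0, +4, +3>, <+0, -1, -4>, <-4, -3, +1>, <-5, -2, -3>, <+0, +4, +3>, <+0, -1, -4>, <-4, -3, +1>, <-5, -2, -3>, <+0, +4, +3>; they repeat the 4-cycle [<-5, -2, -3>, <+0, +4, +3>, <+0, -1, -4>, <-4, -3, +1>].
step 11: apply <+0, -1, -4> → <-12, -11, 0>
step 12: apply <-4, -3, +1> → <-16, -14, 1>
step 13: apply <-5, -2, -3> → <-21, -16, -2>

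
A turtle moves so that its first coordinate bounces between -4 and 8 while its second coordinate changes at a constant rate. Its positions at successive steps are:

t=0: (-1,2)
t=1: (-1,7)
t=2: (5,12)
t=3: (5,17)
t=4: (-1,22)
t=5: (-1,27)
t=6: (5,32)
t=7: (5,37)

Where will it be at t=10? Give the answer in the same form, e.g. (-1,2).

(5,52)

The first coordinate reflects between -4 and 8, moving 6 per step.
  step 8: 5 → -1
  step 9: -1 → -1
  step 10: -1 → 5
The second coordinate changes by +5 each step: at step 10 it is 52.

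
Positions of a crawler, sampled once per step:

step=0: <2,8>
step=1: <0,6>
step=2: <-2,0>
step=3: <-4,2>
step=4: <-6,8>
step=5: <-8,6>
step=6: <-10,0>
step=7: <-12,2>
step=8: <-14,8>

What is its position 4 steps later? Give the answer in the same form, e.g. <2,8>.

<-22,8>

First: linear, -2 per step → -22 at step 12.
Second: cycles through 8, 6, 0, 2 every 4 steps. Step 12 lands at position 0 of the cycle → 8.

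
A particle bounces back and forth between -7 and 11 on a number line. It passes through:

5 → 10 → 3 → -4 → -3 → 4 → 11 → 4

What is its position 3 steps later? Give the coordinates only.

The value travels 7 per step and bounces off the walls at -7 and 11.
  step 8: 4 → -3
  step 9: -3 → -4
  step 10: -4 → 3

3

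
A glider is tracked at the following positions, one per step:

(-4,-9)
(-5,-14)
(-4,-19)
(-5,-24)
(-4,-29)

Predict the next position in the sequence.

The first coordinate repeats the cycle [-4, -5] with period 2; step 5 mod 2 = 1, giving -5.
The second coordinate changes by -5 each step, so at step 5 it is -9 + 5·(-5) = -34.

(-5,-34)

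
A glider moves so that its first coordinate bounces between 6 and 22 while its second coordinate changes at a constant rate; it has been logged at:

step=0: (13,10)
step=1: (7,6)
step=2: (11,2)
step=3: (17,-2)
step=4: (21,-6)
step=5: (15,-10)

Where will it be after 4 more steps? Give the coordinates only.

(21,-26)

The first coordinate travels 6 per step and bounces off the walls at 6 and 22.
  step 6: 15 → 9
  step 7: 9 → 9
  step 8: 9 → 15
  step 9: 15 → 21
The second coordinate changes by -4 each step: at step 9 it is -26.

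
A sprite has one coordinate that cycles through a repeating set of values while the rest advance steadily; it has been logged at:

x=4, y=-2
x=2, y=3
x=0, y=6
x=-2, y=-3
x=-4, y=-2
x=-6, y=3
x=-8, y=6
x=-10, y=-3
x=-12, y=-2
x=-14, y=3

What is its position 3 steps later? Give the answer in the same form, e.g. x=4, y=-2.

The x coordinate changes by -2 each step, so at step 12 it is 4 + 12·(-2) = -20.
The y coordinate repeats the cycle [-2, 3, 6, -3] with period 4; step 12 mod 4 = 0, giving -2.

x=-20, y=-2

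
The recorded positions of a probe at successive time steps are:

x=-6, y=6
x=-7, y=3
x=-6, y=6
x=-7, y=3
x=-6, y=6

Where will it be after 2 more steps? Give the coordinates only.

Step-to-step displacements: (-1, -3), (+1, +3), (-1, -3), (+1, +3); each is -1× the previous.
step 5: x=-6, y=6 + (-1, -3) → x=-7, y=3
step 6: x=-7, y=3 + (+1, +3) → x=-6, y=6

x=-6, y=6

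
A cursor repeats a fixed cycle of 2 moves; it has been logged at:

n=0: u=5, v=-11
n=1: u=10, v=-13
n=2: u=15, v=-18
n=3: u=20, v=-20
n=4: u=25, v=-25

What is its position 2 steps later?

u=35, v=-32

Step-to-step displacements: (+5, -2), (+5, -5), (+5, -2), (+5, -5) — a repeating cycle of length 2.
step 5: apply (+5, -2) → u=30, v=-27
step 6: apply (+5, -5) → u=35, v=-32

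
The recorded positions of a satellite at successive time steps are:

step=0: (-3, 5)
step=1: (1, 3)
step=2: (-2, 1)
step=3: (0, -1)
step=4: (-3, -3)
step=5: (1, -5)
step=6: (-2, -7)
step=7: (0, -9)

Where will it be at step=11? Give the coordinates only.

The first coordinate repeats the cycle [-3, 1, -2, 0] with period 4; step 11 mod 4 = 3, giving 0.
The second coordinate changes by -2 each step, so at step 11 it is 5 + 11·(-2) = -17.

(0, -17)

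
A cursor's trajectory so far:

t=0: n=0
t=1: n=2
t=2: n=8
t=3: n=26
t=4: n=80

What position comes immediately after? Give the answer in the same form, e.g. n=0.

n=242

Step-to-step displacements: +2, +6, +18, +54; each is 3× the previous.
step 5: 80 + 162 → n=242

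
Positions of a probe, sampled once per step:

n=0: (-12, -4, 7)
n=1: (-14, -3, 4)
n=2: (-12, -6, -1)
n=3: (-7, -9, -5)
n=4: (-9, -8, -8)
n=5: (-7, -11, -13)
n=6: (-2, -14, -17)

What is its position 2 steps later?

(-2, -16, -25)

The moves between consecutive positions are (-2, +1, -3), (+2, -3, -5), (+5, -3, -4), (-2, +1, -3), (+2, -3, -5), (+5, -3, -4); they repeat the 3-cycle [(-2, +1, -3), (+2, -3, -5), (+5, -3, -4)].
step 7: apply (-2, +1, -3) → (-4, -13, -20)
step 8: apply (+2, -3, -5) → (-2, -16, -25)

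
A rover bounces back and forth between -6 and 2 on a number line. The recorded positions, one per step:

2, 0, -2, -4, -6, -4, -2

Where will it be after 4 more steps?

-2

The value reflects between -6 and 2, moving 2 per step.
  step 7: -2 → 0
  step 8: 0 → 2
  step 9: 2 → 0
  step 10: 0 → -2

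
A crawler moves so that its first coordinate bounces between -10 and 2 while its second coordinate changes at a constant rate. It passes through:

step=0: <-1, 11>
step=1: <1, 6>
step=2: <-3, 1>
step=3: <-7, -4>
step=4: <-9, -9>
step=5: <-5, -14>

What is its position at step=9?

<-7, -34>

The first coordinate travels 4 per step and bounces off the walls at -10 and 2.
  step 6: -5 → -1
  step 7: -1 → 1
  step 8: 1 → -3
  step 9: -3 → -7
The second coordinate changes by -5 each step: at step 9 it is -34.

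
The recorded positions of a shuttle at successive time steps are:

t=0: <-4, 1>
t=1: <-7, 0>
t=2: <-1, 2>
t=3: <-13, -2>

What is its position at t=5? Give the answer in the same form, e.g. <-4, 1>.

<-37, -10>

Step-to-step displacements: <-3, -1>, <+6, +2>, <-12, -4>; each is -2× the previous.
step 4: <-13, -2> + <+24, +8> → <11, 6>
step 5: <11, 6> + <-48, -16> → <-37, -10>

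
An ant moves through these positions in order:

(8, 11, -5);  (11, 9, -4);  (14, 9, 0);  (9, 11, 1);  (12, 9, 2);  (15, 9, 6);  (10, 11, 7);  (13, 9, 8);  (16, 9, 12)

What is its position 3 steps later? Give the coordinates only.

(17, 9, 18)

Step-to-step displacements: (+3, -2, +1), (+3, +0, +4), (-5, +2, +1), (+3, -2, +1), (+3, +0, +4), (-5, +2, +1), (+3, -2, +1), (+3, +0, +4) — a repeating cycle of length 3.
step 9: apply (-5, +2, +1) → (11, 11, 13)
step 10: apply (+3, -2, +1) → (14, 9, 14)
step 11: apply (+3, +0, +4) → (17, 9, 18)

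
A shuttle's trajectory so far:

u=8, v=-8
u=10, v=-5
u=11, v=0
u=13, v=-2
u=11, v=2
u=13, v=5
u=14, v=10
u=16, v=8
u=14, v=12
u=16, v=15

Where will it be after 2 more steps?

u=19, v=18

The moves between consecutive positions are (+2, +3), (+1, +5), (+2, -2), (-2, +4), (+2, +3), (+1, +5), (+2, -2), (-2, +4), (+2, +3); they repeat the 4-cycle [(+2, +3), (+1, +5), (+2, -2), (-2, +4)].
step 10: apply (+1, +5) → u=17, v=20
step 11: apply (+2, -2) → u=19, v=18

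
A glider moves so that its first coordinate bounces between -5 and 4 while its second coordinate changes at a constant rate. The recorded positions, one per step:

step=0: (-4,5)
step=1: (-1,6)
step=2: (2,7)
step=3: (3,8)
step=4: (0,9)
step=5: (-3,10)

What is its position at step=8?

The first coordinate travels 3 per step and bounces off the walls at -5 and 4.
  step 6: -3 → -4
  step 7: -4 → -1
  step 8: -1 → 2
The second coordinate changes by +1 each step: at step 8 it is 13.

(2,13)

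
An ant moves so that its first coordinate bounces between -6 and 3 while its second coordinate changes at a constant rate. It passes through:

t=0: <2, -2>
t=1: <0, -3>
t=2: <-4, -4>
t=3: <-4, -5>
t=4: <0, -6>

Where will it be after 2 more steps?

The first coordinate reflects between -6 and 3, moving 4 per step.
  step 5: 0 → 2
  step 6: 2 → -2
The second coordinate changes by -1 each step: at step 6 it is -8.

<-2, -8>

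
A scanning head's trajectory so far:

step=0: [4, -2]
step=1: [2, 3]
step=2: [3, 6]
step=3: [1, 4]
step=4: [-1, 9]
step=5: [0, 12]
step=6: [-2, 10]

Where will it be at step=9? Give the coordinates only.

[-5, 16]

Differencing gives [-2, +5], [+1, +3], [-2, -2], [-2, +5], [+1, +3], [-2, -2]. This is the pattern [-2, +5], [+1, +3], [-2, -2] repeated.
step 7: apply [-2, +5] → [-4, 15]
step 8: apply [+1, +3] → [-3, 18]
step 9: apply [-2, -2] → [-5, 16]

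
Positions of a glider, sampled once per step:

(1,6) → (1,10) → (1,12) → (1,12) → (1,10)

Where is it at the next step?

Successive displacements: (+0,+4), (+0,+2), (+0,+0), (+0,-2) — each changes by (+0,-2).
step 5: (1,10) + (+0,-4) → (1,6)

(1,6)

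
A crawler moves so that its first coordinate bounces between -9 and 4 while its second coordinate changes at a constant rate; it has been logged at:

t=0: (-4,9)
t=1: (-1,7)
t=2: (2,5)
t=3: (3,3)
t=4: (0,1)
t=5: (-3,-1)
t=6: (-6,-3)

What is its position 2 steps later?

(-6,-7)

The first coordinate reflects between -9 and 4, moving 3 per step.
  step 7: -6 → -9
  step 8: -9 → -6
The second coordinate changes by -2 each step: at step 8 it is -7.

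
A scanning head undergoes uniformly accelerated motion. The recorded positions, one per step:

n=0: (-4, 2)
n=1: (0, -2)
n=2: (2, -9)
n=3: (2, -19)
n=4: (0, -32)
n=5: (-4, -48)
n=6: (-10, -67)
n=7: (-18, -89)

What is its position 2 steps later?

Taking differences between consecutive positions: (+4, -4), (+2, -7), (+0, -10), (-2, -13), (-4, -16), (-6, -19), (-8, -22). These grow by (-2, -3) each step.
step 8: (-18, -89) + (-10, -25) → (-28, -114)
step 9: (-28, -114) + (-12, -28) → (-40, -142)

(-40, -142)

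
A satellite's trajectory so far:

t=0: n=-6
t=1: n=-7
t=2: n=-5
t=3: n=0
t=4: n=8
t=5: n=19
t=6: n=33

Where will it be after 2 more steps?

First differences are -1, +2, +5, +8, +11, +14; their common second difference is +3 (constant acceleration).
step 7: 33 + 17 → n=50
step 8: 50 + 20 → n=70

n=70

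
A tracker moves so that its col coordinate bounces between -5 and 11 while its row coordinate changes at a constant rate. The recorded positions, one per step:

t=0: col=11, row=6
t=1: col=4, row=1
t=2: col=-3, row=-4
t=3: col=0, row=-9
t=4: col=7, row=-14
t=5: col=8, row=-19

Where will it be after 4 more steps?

The col coordinate reflects between -5 and 11, moving 7 per step.
  step 6: 8 → 1
  step 7: 1 → -4
  step 8: -4 → 3
  step 9: 3 → 10
The row coordinate changes by -5 each step: at step 9 it is -39.

col=10, row=-39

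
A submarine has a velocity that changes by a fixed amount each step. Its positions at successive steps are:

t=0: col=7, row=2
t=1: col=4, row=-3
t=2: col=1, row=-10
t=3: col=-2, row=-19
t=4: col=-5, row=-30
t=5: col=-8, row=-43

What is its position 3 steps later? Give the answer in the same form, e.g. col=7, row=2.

col=-17, row=-94

Successive displacements: (-3,-5), (-3,-7), (-3,-9), (-3,-11), (-3,-13) — each changes by (+0,-2).
step 6: col=-8, row=-43 + (-3,-15) → col=-11, row=-58
step 7: col=-11, row=-58 + (-3,-17) → col=-14, row=-75
step 8: col=-14, row=-75 + (-3,-19) → col=-17, row=-94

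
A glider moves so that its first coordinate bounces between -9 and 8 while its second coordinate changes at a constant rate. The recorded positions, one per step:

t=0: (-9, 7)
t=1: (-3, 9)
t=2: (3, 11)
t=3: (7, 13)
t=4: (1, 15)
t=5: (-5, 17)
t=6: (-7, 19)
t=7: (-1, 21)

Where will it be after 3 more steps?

The first coordinate travels 6 per step and bounces off the walls at -9 and 8.
  step 8: -1 → 5
  step 9: 5 → 5
  step 10: 5 → -1
The second coordinate changes by +2 each step: at step 10 it is 27.

(-1, 27)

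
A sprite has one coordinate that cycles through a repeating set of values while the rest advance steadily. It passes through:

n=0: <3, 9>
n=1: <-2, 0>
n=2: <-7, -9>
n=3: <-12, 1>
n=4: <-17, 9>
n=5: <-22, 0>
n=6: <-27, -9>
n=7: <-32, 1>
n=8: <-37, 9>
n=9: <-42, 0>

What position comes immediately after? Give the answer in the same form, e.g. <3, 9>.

<-47, -9>

The first coordinate changes by -5 each step, so at step 10 it is 3 + 10·(-5) = -47.
The second coordinate repeats the cycle [9, 0, -9, 1] with period 4; step 10 mod 4 = 2, giving -9.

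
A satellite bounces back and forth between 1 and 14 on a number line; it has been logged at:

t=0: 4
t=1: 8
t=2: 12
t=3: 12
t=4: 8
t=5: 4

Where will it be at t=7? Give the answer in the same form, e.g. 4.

6

The value reflects between 1 and 14, moving 4 per step.
  step 6: 4 → 2
  step 7: 2 → 6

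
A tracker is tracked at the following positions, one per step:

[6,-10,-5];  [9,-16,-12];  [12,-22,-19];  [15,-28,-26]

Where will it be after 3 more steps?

Constant displacement of [+3,-6,-7] per step.
step 4: [15,-28,-26] + [+3,-6,-7] → [18,-34,-33]
step 5: [18,-34,-33] + [+3,-6,-7] → [21,-40,-40]
step 6: [21,-40,-40] + [+3,-6,-7] → [24,-46,-47]

[24,-46,-47]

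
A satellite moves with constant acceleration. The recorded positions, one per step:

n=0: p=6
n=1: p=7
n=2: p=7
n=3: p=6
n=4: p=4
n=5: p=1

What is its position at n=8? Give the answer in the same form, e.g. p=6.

Taking differences between consecutive positions: +1, +0, -1, -2, -3. These grow by -1 each step.
step 6: 1 − 4 → p=-3
step 7: -3 − 5 → p=-8
step 8: -8 − 6 → p=-14

p=-14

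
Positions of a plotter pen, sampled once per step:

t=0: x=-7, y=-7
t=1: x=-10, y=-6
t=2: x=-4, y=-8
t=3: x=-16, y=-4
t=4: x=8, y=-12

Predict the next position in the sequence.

Step-to-step displacements: (-3,+1), (+6,-2), (-12,+4), (+24,-8); each is -2× the previous.
step 5: x=8, y=-12 + (-48,+16) → x=-40, y=4

x=-40, y=4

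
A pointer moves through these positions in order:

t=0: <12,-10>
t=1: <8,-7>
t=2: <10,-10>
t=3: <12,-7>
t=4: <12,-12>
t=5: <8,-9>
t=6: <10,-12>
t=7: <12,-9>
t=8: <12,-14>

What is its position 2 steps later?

Differencing gives <-4,+3>, <+2,-3>, <+2,+3>, <+0,-5>, <-4,+3>, <+2,-3>, <+2,+3>, <+0,-5>. This is the pattern <-4,+3>, <+2,-3>, <+2,+3>, <+0,-5> repeated.
step 9: apply <-4,+3> → <8,-11>
step 10: apply <+2,-3> → <10,-14>

<10,-14>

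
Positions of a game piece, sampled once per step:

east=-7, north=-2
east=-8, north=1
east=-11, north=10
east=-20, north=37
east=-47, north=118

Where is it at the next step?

Step-to-step displacements: (-1, +3), (-3, +9), (-9, +27), (-27, +81); each is 3× the previous.
step 5: east=-47, north=118 + (-81, +243) → east=-128, north=361

east=-128, north=361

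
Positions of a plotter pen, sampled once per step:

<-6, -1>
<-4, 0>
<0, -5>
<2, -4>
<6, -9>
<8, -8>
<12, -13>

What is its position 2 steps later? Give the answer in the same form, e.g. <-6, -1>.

<18, -17>

Differencing gives <+2, +1>, <+4, -5>, <+2, +1>, <+4, -5>, <+2, +1>, <+4, -5>. This is the pattern <+2, +1>, <+4, -5> repeated.
step 7: apply <+2, +1> → <14, -12>
step 8: apply <+4, -5> → <18, -17>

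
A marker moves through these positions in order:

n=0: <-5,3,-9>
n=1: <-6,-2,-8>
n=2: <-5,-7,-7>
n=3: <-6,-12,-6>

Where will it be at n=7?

<-6,-32,-2>

First: cycles through -5, -6 every 2 steps. Step 7 lands at position 1 of the cycle → -6.
Second: linear, -5 per step → -32 at step 7.
Third: linear, +1 per step → -2 at step 7.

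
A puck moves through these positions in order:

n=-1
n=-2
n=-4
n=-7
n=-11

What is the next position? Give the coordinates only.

n=-16

First differences are -1, -2, -3, -4; their common second difference is -1 (constant acceleration).
step 5: -11 − 5 → n=-16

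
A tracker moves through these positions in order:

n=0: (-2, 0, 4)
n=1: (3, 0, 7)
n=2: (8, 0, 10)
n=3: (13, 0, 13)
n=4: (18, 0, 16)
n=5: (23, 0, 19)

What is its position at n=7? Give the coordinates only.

(33, 0, 25)

Each step adds (+5, +0, +3) to the position.
step 6: (23, 0, 19) + (+5, +0, +3) → (28, 0, 22)
step 7: (28, 0, 22) + (+5, +0, +3) → (33, 0, 25)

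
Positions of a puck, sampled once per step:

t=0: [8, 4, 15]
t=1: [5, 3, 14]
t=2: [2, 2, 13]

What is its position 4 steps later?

Each step adds [-3, -1, -1] to the position.
step 3: [2, 2, 13] + [-3, -1, -1] → [-1, 1, 12]
step 4: [-1, 1, 12] + [-3, -1, -1] → [-4, 0, 11]
step 5: [-4, 0, 11] + [-3, -1, -1] → [-7, -1, 10]
step 6: [-7, -1, 10] + [-3, -1, -1] → [-10, -2, 9]

[-10, -2, 9]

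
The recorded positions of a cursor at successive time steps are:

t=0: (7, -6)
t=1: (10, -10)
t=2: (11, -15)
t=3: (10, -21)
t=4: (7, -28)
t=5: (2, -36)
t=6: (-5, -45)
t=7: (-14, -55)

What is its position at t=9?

Taking differences between consecutive positions: (+3, -4), (+1, -5), (-1, -6), (-3, -7), (-5, -8), (-7, -9), (-9, -10). These grow by (-2, -1) each step.
step 8: (-14, -55) + (-11, -11) → (-25, -66)
step 9: (-25, -66) + (-13, -12) → (-38, -78)

(-38, -78)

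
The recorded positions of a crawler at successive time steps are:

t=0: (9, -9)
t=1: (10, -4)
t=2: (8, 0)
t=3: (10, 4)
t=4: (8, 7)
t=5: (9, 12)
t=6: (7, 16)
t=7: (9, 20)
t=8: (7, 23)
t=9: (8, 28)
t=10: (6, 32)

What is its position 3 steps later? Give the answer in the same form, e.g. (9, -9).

The moves between consecutive positions are (+1, +5), (-2, +4), (+2, +4), (-2, +3), (+1, +5), (-2, +4), (+2, +4), (-2, +3), (+1, +5), (-2, +4); they repeat the 4-cycle [(+1, +5), (-2, +4), (+2, +4), (-2, +3)].
step 11: apply (+2, +4) → (8, 36)
step 12: apply (-2, +3) → (6, 39)
step 13: apply (+1, +5) → (7, 44)

(7, 44)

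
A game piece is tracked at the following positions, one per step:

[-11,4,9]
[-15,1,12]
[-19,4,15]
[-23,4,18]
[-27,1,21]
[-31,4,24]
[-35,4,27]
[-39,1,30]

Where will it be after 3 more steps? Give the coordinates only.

First: linear, -4 per step → -51 at step 10.
Second: cycles through 4, 1, 4 every 3 steps. Step 10 lands at position 1 of the cycle → 1.
Third: linear, +3 per step → 39 at step 10.

[-51,1,39]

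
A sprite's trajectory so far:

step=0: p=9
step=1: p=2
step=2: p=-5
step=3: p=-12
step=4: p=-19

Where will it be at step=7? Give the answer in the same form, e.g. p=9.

p=-40

Each step adds -7 to the position.
step 5: -19 − 7 → p=-26
step 6: -26 − 7 → p=-33
step 7: -33 − 7 → p=-40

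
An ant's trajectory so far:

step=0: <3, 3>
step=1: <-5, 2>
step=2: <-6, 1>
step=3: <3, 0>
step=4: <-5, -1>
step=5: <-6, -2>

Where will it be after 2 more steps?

<-5, -4>

The first coordinate repeats the cycle [3, -5, -6] with period 3; step 7 mod 3 = 1, giving -5.
The second coordinate changes by -1 each step, so at step 7 it is 3 + 7·(-1) = -4.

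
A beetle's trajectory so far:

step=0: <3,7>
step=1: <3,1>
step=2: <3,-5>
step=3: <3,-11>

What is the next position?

<3,-17>

The position changes by <+0,-6> every step.
step 4: <3,-11> + <+0,-6> → <3,-17>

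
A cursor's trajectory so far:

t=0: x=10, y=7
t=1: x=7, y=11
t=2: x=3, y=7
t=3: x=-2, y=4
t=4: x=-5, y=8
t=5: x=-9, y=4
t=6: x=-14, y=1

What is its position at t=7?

x=-17, y=5

Step-to-step displacements: (-3, +4), (-4, -4), (-5, -3), (-3, +4), (-4, -4), (-5, -3) — a repeating cycle of length 3.
step 7: apply (-3, +4) → x=-17, y=5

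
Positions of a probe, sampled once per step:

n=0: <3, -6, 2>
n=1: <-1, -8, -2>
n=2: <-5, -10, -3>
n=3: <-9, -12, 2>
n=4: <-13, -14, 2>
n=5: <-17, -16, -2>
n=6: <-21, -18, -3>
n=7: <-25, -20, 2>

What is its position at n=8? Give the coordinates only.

The first coordinate changes by -4 each step, so at step 8 it is 3 + 8·(-4) = -29.
The second coordinate changes by -2 each step, so at step 8 it is -6 + 8·(-2) = -22.
The third coordinate repeats the cycle [2, -2, -3, 2] with period 4; step 8 mod 4 = 0, giving 2.

<-29, -22, 2>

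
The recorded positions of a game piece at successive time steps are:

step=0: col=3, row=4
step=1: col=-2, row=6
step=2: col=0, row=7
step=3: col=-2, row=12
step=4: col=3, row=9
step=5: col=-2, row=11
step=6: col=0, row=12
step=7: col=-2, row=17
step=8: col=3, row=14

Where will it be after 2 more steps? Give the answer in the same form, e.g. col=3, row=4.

Differencing gives (-5, +2), (+2, +1), (-2, +5), (+5, -3), (-5, +2), (+2, +1), (-2, +5), (+5, -3). This is the pattern (-5, +2), (+2, +1), (-2, +5), (+5, -3) repeated.
step 9: apply (-5, +2) → col=-2, row=16
step 10: apply (+2, +1) → col=0, row=17

col=0, row=17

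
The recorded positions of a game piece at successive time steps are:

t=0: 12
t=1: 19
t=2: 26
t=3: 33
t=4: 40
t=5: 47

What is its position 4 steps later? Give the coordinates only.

Constant displacement of +7 per step.
step 6: 47 + 7 → 54
step 7: 54 + 7 → 61
step 8: 61 + 7 → 68
step 9: 68 + 7 → 75

75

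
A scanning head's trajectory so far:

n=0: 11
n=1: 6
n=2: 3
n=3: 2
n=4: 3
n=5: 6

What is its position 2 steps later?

18

Taking differences between consecutive positions: -5, -3, -1, +1, +3. These grow by +2 each step.
step 6: 6 + 5 → 11
step 7: 11 + 7 → 18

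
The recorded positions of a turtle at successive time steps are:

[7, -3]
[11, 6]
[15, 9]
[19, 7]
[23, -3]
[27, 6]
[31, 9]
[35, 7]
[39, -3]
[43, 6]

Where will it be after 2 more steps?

[51, 7]

First: linear, +4 per step → 51 at step 11.
Second: cycles through -3, 6, 9, 7 every 4 steps. Step 11 lands at position 3 of the cycle → 7.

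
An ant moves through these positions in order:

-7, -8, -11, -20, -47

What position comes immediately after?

The jumps are -1, -3, -9, -27 — a geometric progression with ratio 3.
step 5: -47 − 81 → -128

-128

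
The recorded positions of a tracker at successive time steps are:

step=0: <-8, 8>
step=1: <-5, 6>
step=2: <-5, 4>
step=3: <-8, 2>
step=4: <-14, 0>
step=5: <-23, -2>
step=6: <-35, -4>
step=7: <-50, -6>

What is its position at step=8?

First differences are <+3, -2>, <+0, -2>, <-3, -2>, <-6, -2>, <-9, -2>, <-12, -2>, <-15, -2>; their common second difference is <-3, +0> (constant acceleration).
step 8: <-50, -6> + <-18, -2> → <-68, -8>

<-68, -8>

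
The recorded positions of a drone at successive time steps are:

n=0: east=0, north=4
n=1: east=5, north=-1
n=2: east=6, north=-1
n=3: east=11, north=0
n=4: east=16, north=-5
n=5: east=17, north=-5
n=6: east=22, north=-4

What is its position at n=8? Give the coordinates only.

east=28, north=-9

Differencing gives (+5, -5), (+1, +0), (+5, +1), (+5, -5), (+1, +0), (+5, +1). This is the pattern (+5, -5), (+1, +0), (+5, +1) repeated.
step 7: apply (+5, -5) → east=27, north=-9
step 8: apply (+1, +0) → east=28, north=-9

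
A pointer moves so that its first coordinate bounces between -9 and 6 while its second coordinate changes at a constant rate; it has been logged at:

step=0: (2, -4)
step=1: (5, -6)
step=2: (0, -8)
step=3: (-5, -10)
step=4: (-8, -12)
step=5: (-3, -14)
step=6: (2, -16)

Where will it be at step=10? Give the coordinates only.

The first coordinate travels 5 per step and bounces off the walls at -9 and 6.
  step 7: 2 → 5
  step 8: 5 → 0
  step 9: 0 → -5
  step 10: -5 → -8
The second coordinate changes by -2 each step: at step 10 it is -24.

(-8, -24)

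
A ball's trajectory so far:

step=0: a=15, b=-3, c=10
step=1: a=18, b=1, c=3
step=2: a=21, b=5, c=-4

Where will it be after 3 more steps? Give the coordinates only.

The position changes by (+3, +4, -7) every step.
step 3: a=21, b=5, c=-4 + (+3, +4, -7) → a=24, b=9, c=-11
step 4: a=24, b=9, c=-11 + (+3, +4, -7) → a=27, b=13, c=-18
step 5: a=27, b=13, c=-18 + (+3, +4, -7) → a=30, b=17, c=-25

a=30, b=17, c=-25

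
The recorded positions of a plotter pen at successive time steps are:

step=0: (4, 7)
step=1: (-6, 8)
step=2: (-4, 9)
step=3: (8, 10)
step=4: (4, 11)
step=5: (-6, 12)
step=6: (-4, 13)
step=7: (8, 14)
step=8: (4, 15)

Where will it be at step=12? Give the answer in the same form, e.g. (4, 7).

The first coordinate repeats the cycle [4, -6, -4, 8] with period 4; step 12 mod 4 = 0, giving 4.
The second coordinate changes by +1 each step, so at step 12 it is 7 + 12·(1) = 19.

(4, 19)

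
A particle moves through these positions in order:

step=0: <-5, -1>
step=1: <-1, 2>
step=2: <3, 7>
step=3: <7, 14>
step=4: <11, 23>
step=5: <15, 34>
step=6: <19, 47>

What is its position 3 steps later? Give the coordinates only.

Successive displacements: <+4, +3>, <+4, +5>, <+4, +7>, <+4, +9>, <+4, +11>, <+4, +13> — each changes by <+0, +2>.
step 7: <19, 47> + <+4, +15> → <23, 62>
step 8: <23, 62> + <+4, +17> → <27, 79>
step 9: <27, 79> + <+4, +19> → <31, 98>

<31, 98>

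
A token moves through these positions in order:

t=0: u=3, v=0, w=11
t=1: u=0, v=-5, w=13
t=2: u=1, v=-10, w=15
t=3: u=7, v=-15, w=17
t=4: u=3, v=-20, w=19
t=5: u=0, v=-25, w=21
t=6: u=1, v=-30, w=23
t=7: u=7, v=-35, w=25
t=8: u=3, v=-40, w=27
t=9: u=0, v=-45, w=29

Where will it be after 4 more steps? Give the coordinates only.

u=0, v=-65, w=37

The u coordinate repeats the cycle [3, 0, 1, 7] with period 4; step 13 mod 4 = 1, giving 0.
The v coordinate changes by -5 each step, so at step 13 it is 0 + 13·(-5) = -65.
The w coordinate changes by +2 each step, so at step 13 it is 11 + 13·(2) = 37.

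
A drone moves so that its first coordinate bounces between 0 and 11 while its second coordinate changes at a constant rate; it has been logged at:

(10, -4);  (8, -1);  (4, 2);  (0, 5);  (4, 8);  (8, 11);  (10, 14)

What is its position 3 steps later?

(2, 23)

The first coordinate travels 4 per step and bounces off the walls at 0 and 11.
  step 7: 10 → 6
  step 8: 6 → 2
  step 9: 2 → 2
The second coordinate changes by +3 each step: at step 9 it is 23.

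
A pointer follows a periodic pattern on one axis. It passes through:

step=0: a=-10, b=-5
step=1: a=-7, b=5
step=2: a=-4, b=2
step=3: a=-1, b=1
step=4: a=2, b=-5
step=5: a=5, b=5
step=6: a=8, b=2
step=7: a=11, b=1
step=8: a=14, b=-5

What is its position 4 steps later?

A: linear, +3 per step → 26 at step 12.
B: cycles through -5, 5, 2, 1 every 4 steps. Step 12 lands at position 0 of the cycle → -5.

a=26, b=-5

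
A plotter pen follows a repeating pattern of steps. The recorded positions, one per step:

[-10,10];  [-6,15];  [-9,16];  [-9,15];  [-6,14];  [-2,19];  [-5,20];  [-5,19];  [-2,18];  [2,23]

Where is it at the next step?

Differencing gives [+4,+5], [-3,+1], [+0,-1], [+3,-1], [+4,+5], [-3,+1], [+0,-1], [+3,-1], [+4,+5]. This is the pattern [+4,+5], [-3,+1], [+0,-1], [+3,-1] repeated.
step 10: apply [-3,+1] → [-1,24]

[-1,24]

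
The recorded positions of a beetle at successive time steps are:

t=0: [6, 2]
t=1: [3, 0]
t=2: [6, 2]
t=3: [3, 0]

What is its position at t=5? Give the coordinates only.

Consecutive displacements [-3, -2], [+3, +2], [-3, -2] scale by a factor of -1 each step.
step 4: [3, 0] + [+3, +2] → [6, 2]
step 5: [6, 2] + [-3, -2] → [3, 0]

[3, 0]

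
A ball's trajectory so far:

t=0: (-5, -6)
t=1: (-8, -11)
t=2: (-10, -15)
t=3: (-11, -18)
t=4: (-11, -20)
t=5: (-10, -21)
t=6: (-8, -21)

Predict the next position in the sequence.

(-5, -20)

Taking differences between consecutive positions: (-3, -5), (-2, -4), (-1, -3), (+0, -2), (+1, -1), (+2, +0). These grow by (+1, +1) each step.
step 7: (-8, -21) + (+3, +1) → (-5, -20)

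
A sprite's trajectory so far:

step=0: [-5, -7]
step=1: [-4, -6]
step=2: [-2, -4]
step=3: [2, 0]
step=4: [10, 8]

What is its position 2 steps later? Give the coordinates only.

Consecutive displacements [+1, +1], [+2, +2], [+4, +4], [+8, +8] scale by a factor of 2 each step.
step 5: [10, 8] + [+16, +16] → [26, 24]
step 6: [26, 24] + [+32, +32] → [58, 56]

[58, 56]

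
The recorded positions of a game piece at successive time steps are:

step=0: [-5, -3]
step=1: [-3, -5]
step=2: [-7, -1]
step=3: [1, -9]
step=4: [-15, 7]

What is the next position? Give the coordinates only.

[17, -25]

Consecutive displacements [+2, -2], [-4, +4], [+8, -8], [-16, +16] scale by a factor of -2 each step.
step 5: [-15, 7] + [+32, -32] → [17, -25]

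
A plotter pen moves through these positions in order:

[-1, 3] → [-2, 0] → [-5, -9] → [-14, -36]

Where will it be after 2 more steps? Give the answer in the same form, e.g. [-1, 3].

The jumps are [-1, -3], [-3, -9], [-9, -27] — a geometric progression with ratio 3.
step 4: [-14, -36] + [-27, -81] → [-41, -117]
step 5: [-41, -117] + [-81, -243] → [-122, -360]

[-122, -360]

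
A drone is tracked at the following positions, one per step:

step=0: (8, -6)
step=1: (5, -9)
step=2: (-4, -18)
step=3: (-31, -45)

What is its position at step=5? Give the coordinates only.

(-355, -369)

Consecutive displacements (-3, -3), (-9, -9), (-27, -27) scale by a factor of 3 each step.
step 4: (-31, -45) + (-81, -81) → (-112, -126)
step 5: (-112, -126) + (-243, -243) → (-355, -369)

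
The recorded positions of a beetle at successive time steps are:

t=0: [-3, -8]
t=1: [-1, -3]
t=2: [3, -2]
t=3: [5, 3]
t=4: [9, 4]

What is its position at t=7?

[17, 15]

The moves between consecutive positions are [+2, +5], [+4, +1], [+2, +5], [+4, +1]; they repeat the 2-cycle [[+2, +5], [+4, +1]].
step 5: apply [+2, +5] → [11, 9]
step 6: apply [+4, +1] → [15, 10]
step 7: apply [+2, +5] → [17, 15]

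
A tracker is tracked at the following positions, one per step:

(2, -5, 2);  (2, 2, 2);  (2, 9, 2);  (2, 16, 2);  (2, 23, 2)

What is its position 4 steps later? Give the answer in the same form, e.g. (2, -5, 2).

(2, 51, 2)

The position changes by (+0, +7, +0) every step.
step 5: (2, 23, 2) + (+0, +7, +0) → (2, 30, 2)
step 6: (2, 30, 2) + (+0, +7, +0) → (2, 37, 2)
step 7: (2, 37, 2) + (+0, +7, +0) → (2, 44, 2)
step 8: (2, 44, 2) + (+0, +7, +0) → (2, 51, 2)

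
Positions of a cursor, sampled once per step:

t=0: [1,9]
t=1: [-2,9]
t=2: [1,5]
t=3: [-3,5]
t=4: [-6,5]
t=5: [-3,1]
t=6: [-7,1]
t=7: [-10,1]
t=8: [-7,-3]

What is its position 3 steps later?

The moves between consecutive positions are [-3,+0], [+3,-4], [-4,+0], [-3,+0], [+3,-4], [-4,+0], [-3,+0], [+3,-4]; they repeat the 3-cycle [[-3,+0], [+3,-4], [-4,+0]].
step 9: apply [-4,+0] → [-11,-3]
step 10: apply [-3,+0] → [-14,-3]
step 11: apply [+3,-4] → [-11,-7]

[-11,-7]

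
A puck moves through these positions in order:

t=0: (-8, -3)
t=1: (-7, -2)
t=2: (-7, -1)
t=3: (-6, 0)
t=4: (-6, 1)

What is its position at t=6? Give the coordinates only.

The moves between consecutive positions are (+1, +1), (+0, +1), (+1, +1), (+0, +1); they repeat the 2-cycle [(+1, +1), (+0, +1)].
step 5: apply (+1, +1) → (-5, 2)
step 6: apply (+0, +1) → (-5, 3)

(-5, 3)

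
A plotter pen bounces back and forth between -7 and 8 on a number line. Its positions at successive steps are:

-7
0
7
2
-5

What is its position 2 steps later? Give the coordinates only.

5

The value travels 7 per step and bounces off the walls at -7 and 8.
  step 5: -5 → -2
  step 6: -2 → 5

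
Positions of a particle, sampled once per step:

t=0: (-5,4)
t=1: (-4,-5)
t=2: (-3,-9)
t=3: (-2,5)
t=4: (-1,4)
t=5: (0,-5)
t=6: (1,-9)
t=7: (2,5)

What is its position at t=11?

First: linear, +1 per step → 6 at step 11.
Second: cycles through 4, -5, -9, 5 every 4 steps. Step 11 lands at position 3 of the cycle → 5.

(6,5)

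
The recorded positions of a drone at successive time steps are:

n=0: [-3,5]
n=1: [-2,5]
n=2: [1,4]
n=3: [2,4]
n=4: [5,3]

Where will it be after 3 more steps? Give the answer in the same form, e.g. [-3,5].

[10,2]

Differencing gives [+1,+0], [+3,-1], [+1,+0], [+3,-1]. This is the pattern [+1,+0], [+3,-1] repeated.
step 5: apply [+1,+0] → [6,3]
step 6: apply [+3,-1] → [9,2]
step 7: apply [+1,+0] → [10,2]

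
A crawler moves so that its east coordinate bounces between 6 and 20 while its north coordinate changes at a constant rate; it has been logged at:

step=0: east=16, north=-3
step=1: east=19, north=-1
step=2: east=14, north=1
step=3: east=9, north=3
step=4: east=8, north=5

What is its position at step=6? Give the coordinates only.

east=18, north=9

The east coordinate reflects between 6 and 20, moving 5 per step.
  step 5: 8 → 13
  step 6: 13 → 18
The north coordinate changes by +2 each step: at step 6 it is 9.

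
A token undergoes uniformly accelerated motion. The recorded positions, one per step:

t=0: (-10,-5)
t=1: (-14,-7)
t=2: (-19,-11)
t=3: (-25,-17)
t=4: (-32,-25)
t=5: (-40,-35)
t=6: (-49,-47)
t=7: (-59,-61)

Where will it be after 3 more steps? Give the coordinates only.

(-95,-115)

First differences are (-4,-2), (-5,-4), (-6,-6), (-7,-8), (-8,-10), (-9,-12), (-10,-14); their common second difference is (-1,-2) (constant acceleration).
step 8: (-59,-61) + (-11,-16) → (-70,-77)
step 9: (-70,-77) + (-12,-18) → (-82,-95)
step 10: (-82,-95) + (-13,-20) → (-95,-115)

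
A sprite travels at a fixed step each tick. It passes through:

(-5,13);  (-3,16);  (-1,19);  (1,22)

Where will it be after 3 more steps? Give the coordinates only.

(7,31)

Each step adds (+2,+3) to the position.
step 4: (1,22) + (+2,+3) → (3,25)
step 5: (3,25) + (+2,+3) → (5,28)
step 6: (5,28) + (+2,+3) → (7,31)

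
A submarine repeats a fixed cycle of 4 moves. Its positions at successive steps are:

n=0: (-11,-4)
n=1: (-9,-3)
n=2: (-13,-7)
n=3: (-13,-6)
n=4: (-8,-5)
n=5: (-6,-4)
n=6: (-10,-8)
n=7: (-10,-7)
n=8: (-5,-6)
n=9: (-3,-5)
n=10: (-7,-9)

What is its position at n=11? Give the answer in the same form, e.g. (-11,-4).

(-7,-8)

Step-to-step displacements: (+2,+1), (-4,-4), (+0,+1), (+5,+1), (+2,+1), (-4,-4), (+0,+1), (+5,+1), (+2,+1), (-4,-4) — a repeating cycle of length 4.
step 11: apply (+0,+1) → (-7,-8)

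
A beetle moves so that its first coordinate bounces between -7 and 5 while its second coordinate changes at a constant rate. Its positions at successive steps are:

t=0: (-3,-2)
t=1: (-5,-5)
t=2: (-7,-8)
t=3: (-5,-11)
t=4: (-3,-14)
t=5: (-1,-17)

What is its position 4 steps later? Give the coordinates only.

(3,-29)

The first coordinate reflects between -7 and 5, moving 2 per step.
  step 6: -1 → 1
  step 7: 1 → 3
  step 8: 3 → 5
  step 9: 5 → 3
The second coordinate changes by -3 each step: at step 9 it is -29.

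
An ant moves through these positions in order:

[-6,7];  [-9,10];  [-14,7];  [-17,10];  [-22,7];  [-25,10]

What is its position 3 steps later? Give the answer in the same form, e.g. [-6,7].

Differencing gives [-3,+3], [-5,-3], [-3,+3], [-5,-3], [-3,+3]. This is the pattern [-3,+3], [-5,-3] repeated.
step 6: apply [-5,-3] → [-30,7]
step 7: apply [-3,+3] → [-33,10]
step 8: apply [-5,-3] → [-38,7]

[-38,7]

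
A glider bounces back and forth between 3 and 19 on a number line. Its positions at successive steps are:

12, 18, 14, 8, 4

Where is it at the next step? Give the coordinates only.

10

The value reflects between 3 and 19, moving 6 per step.
  step 5: 4 → 10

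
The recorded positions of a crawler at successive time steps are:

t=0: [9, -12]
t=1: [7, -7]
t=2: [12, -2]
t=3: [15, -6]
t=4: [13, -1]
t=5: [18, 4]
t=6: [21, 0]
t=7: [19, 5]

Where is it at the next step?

[24, 10]

Differencing gives [-2, +5], [+5, +5], [+3, -4], [-2, +5], [+5, +5], [+3, -4], [-2, +5]. This is the pattern [-2, +5], [+5, +5], [+3, -4] repeated.
step 8: apply [+5, +5] → [24, 10]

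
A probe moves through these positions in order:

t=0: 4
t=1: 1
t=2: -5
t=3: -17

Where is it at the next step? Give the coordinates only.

-41

Consecutive displacements -3, -6, -12 scale by a factor of 2 each step.
step 4: -17 − 24 → -41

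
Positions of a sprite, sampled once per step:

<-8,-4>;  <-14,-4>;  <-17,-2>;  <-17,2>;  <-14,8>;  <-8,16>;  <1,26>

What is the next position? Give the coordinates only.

Taking differences between consecutive positions: <-6,+0>, <-3,+2>, <+0,+4>, <+3,+6>, <+6,+8>, <+9,+10>. These grow by <+3,+2> each step.
step 7: <1,26> + <+12,+12> → <13,38>

<13,38>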